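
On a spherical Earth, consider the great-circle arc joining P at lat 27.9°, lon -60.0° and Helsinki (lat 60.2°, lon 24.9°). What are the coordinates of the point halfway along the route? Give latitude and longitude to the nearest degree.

From cos δ = sin φ₁ sin φ₂ + cos φ₁ cos φ₂ cos Δλ, the central angle is δ ≈ 1.110 rad (63.6°).
Interpolate at f = 1/2 with slerp weights a = sin((1−f)δ)/sin δ ≈ 0.588, b = sin(fδ)/sin δ ≈ 0.588.
p = a·p₁ + b·p₂ ≈ (0.525, -0.327, 0.786); φ = arcsin(p_z) ≈ 51.78°, λ = atan2(p_y, p_x) ≈ -31.92°.

≈ lat 52°, lon -32°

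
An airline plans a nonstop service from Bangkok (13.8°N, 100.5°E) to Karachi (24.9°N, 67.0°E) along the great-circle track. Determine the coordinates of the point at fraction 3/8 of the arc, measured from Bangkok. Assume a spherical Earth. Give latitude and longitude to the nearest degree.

≈ 19°N, 88°E

Convert each endpoint to a unit vector on the sphere (x = cos φ cos λ, y = cos φ sin λ, z = sin φ).
The central angle between the endpoints is δ = arccos(p₁·p₂) ≈ 0.583 rad (33.4°).
Interpolate at f = 3/8 with slerp weights a = sin((1−f)δ)/sin δ ≈ 0.647, b = sin(fδ)/sin δ ≈ 0.394.
p = a·p₁ + b·p₂ ≈ (0.025, 0.947, 0.320); φ = arcsin(p_z) ≈ 18.68°, λ = atan2(p_y, p_x) ≈ 88.48°.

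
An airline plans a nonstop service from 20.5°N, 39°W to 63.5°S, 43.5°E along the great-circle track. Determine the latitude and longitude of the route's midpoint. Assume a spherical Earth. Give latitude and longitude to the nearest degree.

≈ 27°S, 15°W

Convert each endpoint to a unit vector on the sphere (x = cos φ cos λ, y = cos φ sin λ, z = sin φ).
The central angle between the endpoints is δ = arccos(p₁·p₂) ≈ 1.833 rad (105.0°).
Interpolate at f = 1/2 with slerp weights a = sin((1−f)δ)/sin δ ≈ 0.821, b = sin(fδ)/sin δ ≈ 0.821.
p = a·p₁ + b·p₂ ≈ (0.864, -0.232, -0.447); φ = arcsin(p_z) ≈ -26.58°, λ = atan2(p_y, p_x) ≈ -15.03°.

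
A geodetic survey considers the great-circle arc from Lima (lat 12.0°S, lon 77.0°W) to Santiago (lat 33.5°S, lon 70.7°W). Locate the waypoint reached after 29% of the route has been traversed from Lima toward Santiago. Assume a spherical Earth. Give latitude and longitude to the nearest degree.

Convert each endpoint to a unit vector on the sphere (x = cos φ cos λ, y = cos φ sin λ, z = sin φ).
The central angle between the endpoints is δ = arccos(p₁·p₂) ≈ 0.388 rad (22.3°).
Interpolate at f = 0.29 with slerp weights a = sin((1−f)δ)/sin δ ≈ 0.719, b = sin(fδ)/sin δ ≈ 0.297.
p = a·p₁ + b·p₂ ≈ (0.240, -0.919, -0.313); φ = arcsin(p_z) ≈ -18.26°, λ = atan2(p_y, p_x) ≈ -75.36°.

≈ lat 18°S, lon 75°W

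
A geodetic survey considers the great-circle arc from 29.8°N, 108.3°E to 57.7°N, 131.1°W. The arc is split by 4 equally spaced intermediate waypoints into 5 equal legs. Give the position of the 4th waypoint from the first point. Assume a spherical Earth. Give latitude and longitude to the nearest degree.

From cos δ = sin φ₁ sin φ₂ + cos φ₁ cos φ₂ cos Δλ, the central angle is δ ≈ 1.386 rad (79.4°).
Interpolate at f = 4/5 with slerp weights a = sin((1−f)δ)/sin δ ≈ 0.278, b = sin(fδ)/sin δ ≈ 0.911.
p = a·p₁ + b·p₂ ≈ (-0.396, -0.137, 0.908); φ = arcsin(p_z) ≈ 65.24°, λ = atan2(p_y, p_x) ≈ -160.86°.

≈ 65°N, 161°W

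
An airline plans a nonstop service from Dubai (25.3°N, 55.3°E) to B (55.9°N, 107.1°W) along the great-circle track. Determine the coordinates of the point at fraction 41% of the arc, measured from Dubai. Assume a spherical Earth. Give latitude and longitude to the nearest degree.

≈ (64°N, 41°E)

Write both endpoints as unit vectors p₁, p₂ with components (cos φ cos λ, cos φ sin λ, sin φ).
The central angle between the endpoints is δ = arccos(p₁·p₂) ≈ 1.700 rad (97.4°).
Interpolate at f = 0.41 with slerp weights a = sin((1−f)δ)/sin δ ≈ 0.850, b = sin(fδ)/sin δ ≈ 0.647.
p = a·p₁ + b·p₂ ≈ (0.331, 0.285, 0.900); φ = arcsin(p_z) ≈ 64.10°, λ = atan2(p_y, p_x) ≈ 40.75°.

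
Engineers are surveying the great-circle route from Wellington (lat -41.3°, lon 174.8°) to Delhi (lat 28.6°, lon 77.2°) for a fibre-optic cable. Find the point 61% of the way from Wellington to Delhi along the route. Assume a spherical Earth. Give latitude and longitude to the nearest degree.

≈ lat -1°, lon 112°

Write both endpoints as unit vectors p₁, p₂ with components (cos φ cos λ, cos φ sin λ, sin φ).
The central angle between the endpoints is δ = arccos(p₁·p₂) ≈ 1.986 rad (113.8°).
Interpolate at f = 0.61 with slerp weights a = sin((1−f)δ)/sin δ ≈ 0.764, b = sin(fδ)/sin δ ≈ 1.023.
p = a·p₁ + b·p₂ ≈ (-0.373, 0.928, -0.015); φ = arcsin(p_z) ≈ -0.84°, λ = atan2(p_y, p_x) ≈ 111.89°.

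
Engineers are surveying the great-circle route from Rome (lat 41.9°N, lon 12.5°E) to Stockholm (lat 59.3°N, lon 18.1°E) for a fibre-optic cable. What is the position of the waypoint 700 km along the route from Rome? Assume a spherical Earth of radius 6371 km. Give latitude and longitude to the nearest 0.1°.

The haversine formula gives a central angle δ ≈ 0.310 rad (17.7°) between the endpoints. The total great-circle distance is δ·R ≈ 0.310 × 6371 ≈ 1973 km, so the target fraction is f = 700/1973 ≈ 0.355.
Interpolate at f ≈ 0.355 with slerp weights a = sin((1−f)δ)/sin δ ≈ 0.651, b = sin(fδ)/sin δ ≈ 0.360.
p = a·p₁ + b·p₂ ≈ (0.648, 0.162, 0.744); φ = arcsin(p_z) ≈ 48.10°, λ = atan2(p_y, p_x) ≈ 14.04°.

≈ lat 48.1°N, lon 14.0°E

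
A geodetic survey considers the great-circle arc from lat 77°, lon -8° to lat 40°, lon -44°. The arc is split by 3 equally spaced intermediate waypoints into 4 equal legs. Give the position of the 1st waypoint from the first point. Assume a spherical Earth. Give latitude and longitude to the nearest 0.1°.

≈ lat 68.7°, lon -27.6°

The haversine formula gives a central angle δ ≈ 0.699 rad (40.0°) between the endpoints.
Interpolate at f = 1/4 with slerp weights a = sin((1−f)δ)/sin δ ≈ 0.778, b = sin(fδ)/sin δ ≈ 0.270.
p = a·p₁ + b·p₂ ≈ (0.322, -0.168, 0.932); φ = arcsin(p_z) ≈ 68.69°, λ = atan2(p_y, p_x) ≈ -27.56°.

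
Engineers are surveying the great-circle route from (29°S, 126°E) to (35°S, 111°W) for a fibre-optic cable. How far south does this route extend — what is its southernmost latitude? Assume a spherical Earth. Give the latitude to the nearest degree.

The great circle lies in the plane with unit normal n̂ = (p₁ × p₂)/|p₁ × p₂|.
Here n̂_z ≈ +0.605; the vertex latitude is φ_max = arccos|n̂_z| ≈ 52.8°.
Check via Clairaut: cos φ_max = |cos φ₁| · sin C = cos(29.0°)·sin(136.3°) ≈ 0.605, again giving ≈ 52.8°.

≈ 53°S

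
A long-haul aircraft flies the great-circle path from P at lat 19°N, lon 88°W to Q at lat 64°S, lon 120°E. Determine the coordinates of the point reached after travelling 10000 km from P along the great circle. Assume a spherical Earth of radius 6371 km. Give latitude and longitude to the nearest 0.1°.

≈ lat 65.4°S, lon 129.0°W

Write both endpoints as unit vectors p₁, p₂ with components (cos φ cos λ, cos φ sin λ, sin φ).
The central angle between the endpoints is δ = arccos(p₁·p₂) ≈ 2.290 rad (131.2°). The total great-circle distance is δ·R ≈ 2.290 × 6371 ≈ 14588 km, so the target fraction is f = 10000/14588 ≈ 0.685.
Interpolate at f ≈ 0.685 with slerp weights a = sin((1−f)δ)/sin δ ≈ 0.876, b = sin(fδ)/sin δ ≈ 1.329.
p = a·p₁ + b·p₂ ≈ (-0.262, -0.324, -0.909); φ = arcsin(p_z) ≈ -65.38°, λ = atan2(p_y, p_x) ≈ -129.03°.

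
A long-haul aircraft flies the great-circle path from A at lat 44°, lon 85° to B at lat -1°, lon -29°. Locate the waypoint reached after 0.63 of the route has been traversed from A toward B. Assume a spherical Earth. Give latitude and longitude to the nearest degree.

From cos δ = sin φ₁ sin φ₂ + cos φ₁ cos φ₂ cos Δλ, the central angle is δ ≈ 1.880 rad (107.7°).
Interpolate at f = 0.63 with slerp weights a = sin((1−f)δ)/sin δ ≈ 0.673, b = sin(fδ)/sin δ ≈ 0.973.
p = a·p₁ + b·p₂ ≈ (0.893, 0.011, 0.450); φ = arcsin(p_z) ≈ 26.78°, λ = atan2(p_y, p_x) ≈ 0.69°.

≈ lat 27°, lon 1°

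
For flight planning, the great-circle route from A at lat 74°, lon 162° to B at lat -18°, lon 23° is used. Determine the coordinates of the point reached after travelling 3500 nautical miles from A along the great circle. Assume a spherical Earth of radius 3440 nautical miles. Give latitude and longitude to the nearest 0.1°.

Convert each endpoint to a unit vector on the sphere (x = cos φ cos λ, y = cos φ sin λ, z = sin φ).
The central angle between the endpoints is δ = arccos(p₁·p₂) ≈ 2.089 rad (119.7°). The total great-circle distance is δ·R ≈ 2.089 × 3440 ≈ 7184 nmi, so the target fraction is f = 3500/7184 ≈ 0.487.
Interpolate at f ≈ 0.487 with slerp weights a = sin((1−f)δ)/sin δ ≈ 1.010, b = sin(fδ)/sin δ ≈ 0.979.
p = a·p₁ + b·p₂ ≈ (0.592, 0.450, 0.668); φ = arcsin(p_z) ≈ 41.94°, λ = atan2(p_y, p_x) ≈ 37.22°.

≈ lat 41.9°, lon 37.2°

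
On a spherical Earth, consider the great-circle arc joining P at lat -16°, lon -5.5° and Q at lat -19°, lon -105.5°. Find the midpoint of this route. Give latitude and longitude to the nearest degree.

≈ lat -26°, lon -55°

The haversine formula gives a central angle δ ≈ 1.639 rad (93.9°) between the endpoints.
Interpolate at f = 1/2 with slerp weights a = sin((1−f)δ)/sin δ ≈ 0.732, b = sin(fδ)/sin δ ≈ 0.732.
p = a·p₁ + b·p₂ ≈ (0.516, -0.735, -0.440); φ = arcsin(p_z) ≈ -26.13°, λ = atan2(p_y, p_x) ≈ -54.94°.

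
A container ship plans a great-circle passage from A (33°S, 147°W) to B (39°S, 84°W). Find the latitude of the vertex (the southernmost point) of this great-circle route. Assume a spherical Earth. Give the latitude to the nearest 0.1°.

The great circle lies in the plane with unit normal n̂ = (p₁ × p₂)/|p₁ × p₂|.
Here n̂_z ≈ +0.755; the vertex latitude is φ_max = arccos|n̂_z| ≈ 41.0°.
Check via Clairaut: cos φ_max = |cos φ₁| · sin C = cos(33.0°)·sin(115.9°) ≈ 0.755, again giving ≈ 41.0°.

≈ 41.0°S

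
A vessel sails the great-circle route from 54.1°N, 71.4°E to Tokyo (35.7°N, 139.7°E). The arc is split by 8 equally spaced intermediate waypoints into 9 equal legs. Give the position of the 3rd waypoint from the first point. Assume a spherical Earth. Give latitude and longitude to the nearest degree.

Write both endpoints as unit vectors p₁, p₂ with components (cos φ cos λ, cos φ sin λ, sin φ).
The central angle between the endpoints is δ = arccos(p₁·p₂) ≈ 0.865 rad (49.6°).
Interpolate at f = 3/9 with slerp weights a = sin((1−f)δ)/sin δ ≈ 0.716, b = sin(fδ)/sin δ ≈ 0.374.
p = a·p₁ + b·p₂ ≈ (-0.097, 0.594, 0.798); φ = arcsin(p_z) ≈ 52.97°, λ = atan2(p_y, p_x) ≈ 99.31°.

≈ 53°N, 99°E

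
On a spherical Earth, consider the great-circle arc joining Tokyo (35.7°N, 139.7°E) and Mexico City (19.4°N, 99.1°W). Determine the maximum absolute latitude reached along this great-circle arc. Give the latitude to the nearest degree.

The great circle lies in the plane with unit normal n̂ = (p₁ × p₂)/|p₁ × p₂|.
Here n̂_z ≈ +0.669; the vertex latitude is φ_max = arccos|n̂_z| ≈ 48.0°.
Check via Clairaut: cos φ_max = |cos φ₁| · sin C = cos(35.7°)·sin(55.5°) ≈ 0.669, again giving ≈ 48.0°.

≈ 48°N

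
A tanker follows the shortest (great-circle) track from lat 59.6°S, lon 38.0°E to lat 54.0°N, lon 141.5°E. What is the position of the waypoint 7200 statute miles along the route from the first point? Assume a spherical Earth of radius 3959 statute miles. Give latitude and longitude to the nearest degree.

≈ lat 26°N, lon 112°E

Convert each endpoint to a unit vector on the sphere (x = cos φ cos λ, y = cos φ sin λ, z = sin φ).
The central angle between the endpoints is δ = arccos(p₁·p₂) ≈ 2.445 rad (140.1°). The total great-circle distance is δ·R ≈ 2.445 × 3959 ≈ 9681 mi, so the target fraction is f = 7200/9681 ≈ 0.744.
Interpolate at f ≈ 0.744 with slerp weights a = sin((1−f)δ)/sin δ ≈ 0.914, b = sin(fδ)/sin δ ≈ 1.511.
p = a·p₁ + b·p₂ ≈ (-0.331, 0.838, 0.434); φ = arcsin(p_z) ≈ 25.73°, λ = atan2(p_y, p_x) ≈ 111.54°.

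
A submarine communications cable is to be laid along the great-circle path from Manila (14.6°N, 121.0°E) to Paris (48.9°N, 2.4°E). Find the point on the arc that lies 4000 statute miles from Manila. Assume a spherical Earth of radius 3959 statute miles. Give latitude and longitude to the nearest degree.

The haversine formula gives a central angle δ ≈ 1.686 rad (96.6°) between the endpoints. The total great-circle distance is δ·R ≈ 1.686 × 3959 ≈ 6673 mi, so the target fraction is f = 4000/6673 ≈ 0.599.
Interpolate at f ≈ 0.599 with slerp weights a = sin((1−f)δ)/sin δ ≈ 0.629, b = sin(fδ)/sin δ ≈ 0.853.
p = a·p₁ + b·p₂ ≈ (0.246, 0.545, 0.801); φ = arcsin(p_z) ≈ 53.24°, λ = atan2(p_y, p_x) ≈ 65.69°.

≈ (53°N, 66°E)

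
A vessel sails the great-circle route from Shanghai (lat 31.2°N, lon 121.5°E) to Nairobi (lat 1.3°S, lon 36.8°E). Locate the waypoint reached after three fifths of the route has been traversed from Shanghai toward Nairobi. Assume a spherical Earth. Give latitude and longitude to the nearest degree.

≈ lat 16°N, lon 67°E

Convert each endpoint to a unit vector on the sphere (x = cos φ cos λ, y = cos φ sin λ, z = sin φ).
The central angle between the endpoints is δ = arccos(p₁·p₂) ≈ 1.504 rad (86.1°).
Interpolate at f = 3/5 with slerp weights a = sin((1−f)δ)/sin δ ≈ 0.567, b = sin(fδ)/sin δ ≈ 0.786.
p = a·p₁ + b·p₂ ≈ (0.376, 0.885, 0.276); φ = arcsin(p_z) ≈ 16.02°, λ = atan2(p_y, p_x) ≈ 66.97°.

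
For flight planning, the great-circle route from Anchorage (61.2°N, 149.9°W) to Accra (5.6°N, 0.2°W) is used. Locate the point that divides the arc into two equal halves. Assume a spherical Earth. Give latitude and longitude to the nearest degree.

Write both endpoints as unit vectors p₁, p₂ with components (cos φ cos λ, cos φ sin λ, sin φ).
The central angle between the endpoints is δ = arccos(p₁·p₂) ≈ 1.905 rad (109.2°).
Interpolate at f = 1/2 with slerp weights a = sin((1−f)δ)/sin δ ≈ 0.863, b = sin(fδ)/sin δ ≈ 0.863.
p = a·p₁ + b·p₂ ≈ (0.499, -0.211, 0.840); φ = arcsin(p_z) ≈ 57.18°, λ = atan2(p_y, p_x) ≈ -22.96°.

≈ 57°N, 23°W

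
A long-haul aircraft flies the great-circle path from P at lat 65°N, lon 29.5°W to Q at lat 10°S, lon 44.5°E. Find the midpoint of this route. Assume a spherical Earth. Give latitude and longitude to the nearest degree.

Write both endpoints as unit vectors p₁, p₂ with components (cos φ cos λ, cos φ sin λ, sin φ).
The central angle between the endpoints is δ = arccos(p₁·p₂) ≈ 1.613 rad (92.4°).
Interpolate at f = 1/2 with slerp weights a = sin((1−f)δ)/sin δ ≈ 0.723, b = sin(fδ)/sin δ ≈ 0.723.
p = a·p₁ + b·p₂ ≈ (0.773, 0.348, 0.529); φ = arcsin(p_z) ≈ 31.97°, λ = atan2(p_y, p_x) ≈ 24.25°.

≈ lat 32°N, lon 24°E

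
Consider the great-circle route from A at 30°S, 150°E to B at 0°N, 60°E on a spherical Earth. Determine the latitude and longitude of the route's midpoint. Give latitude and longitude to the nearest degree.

≈ 21°S, 101°E

Convert each endpoint to a unit vector on the sphere (x = cos φ cos λ, y = cos φ sin λ, z = sin φ).
The central angle between the endpoints is δ = arccos(p₁·p₂) ≈ 1.571 rad (90.0°).
Interpolate at f = 1/2 with slerp weights a = sin((1−f)δ)/sin δ ≈ 0.707, b = sin(fδ)/sin δ ≈ 0.707.
p = a·p₁ + b·p₂ ≈ (-0.177, 0.919, -0.354); φ = arcsin(p_z) ≈ -20.70°, λ = atan2(p_y, p_x) ≈ 100.89°.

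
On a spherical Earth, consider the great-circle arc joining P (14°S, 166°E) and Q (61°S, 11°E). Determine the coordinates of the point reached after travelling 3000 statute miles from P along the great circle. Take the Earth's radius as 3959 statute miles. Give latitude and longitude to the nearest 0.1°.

Convert each endpoint to a unit vector on the sphere (x = cos φ cos λ, y = cos φ sin λ, z = sin φ).
The central angle between the endpoints is δ = arccos(p₁·p₂) ≈ 1.787 rad (102.4°). The total great-circle distance is δ·R ≈ 1.787 × 3959 ≈ 7076 mi, so the target fraction is f = 3000/7076 ≈ 0.424.
Interpolate at f ≈ 0.424 with slerp weights a = sin((1−f)δ)/sin δ ≈ 0.877, b = sin(fδ)/sin δ ≈ 0.704.
p = a·p₁ + b·p₂ ≈ (-0.491, 0.271, -0.828); φ = arcsin(p_z) ≈ -55.87°, λ = atan2(p_y, p_x) ≈ 151.11°.

≈ (55.9°S, 151.1°E)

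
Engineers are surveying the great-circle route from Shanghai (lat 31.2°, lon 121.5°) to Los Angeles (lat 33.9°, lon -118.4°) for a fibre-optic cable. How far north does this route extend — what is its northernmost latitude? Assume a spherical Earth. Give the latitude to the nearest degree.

The great circle lies in the plane with unit normal n̂ = (p₁ × p₂)/|p₁ × p₂|.
Here n̂_z ≈ +0.616; the vertex latitude is φ_max = arccos|n̂_z| ≈ 52.0°.
Check via Clairaut: cos φ_max = |cos φ₁| · sin C = cos(31.2°)·sin(46.0°) ≈ 0.616, again giving ≈ 52.0°.

≈ 52°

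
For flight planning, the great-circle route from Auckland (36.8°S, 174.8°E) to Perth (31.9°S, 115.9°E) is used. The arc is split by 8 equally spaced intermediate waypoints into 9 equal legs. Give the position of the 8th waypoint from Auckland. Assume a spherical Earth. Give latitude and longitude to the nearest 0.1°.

Convert each endpoint to a unit vector on the sphere (x = cos φ cos λ, y = cos φ sin λ, z = sin φ).
The central angle between the endpoints is δ = arccos(p₁·p₂) ≈ 0.840 rad (48.1°).
Interpolate at f = 8/9 with slerp weights a = sin((1−f)δ)/sin δ ≈ 0.125, b = sin(fδ)/sin δ ≈ 0.912.
p = a·p₁ + b·p₂ ≈ (-0.438, 0.706, -0.557); φ = arcsin(p_z) ≈ -33.85°, λ = atan2(p_y, p_x) ≈ 121.83°.

≈ 33.8°S, 121.8°E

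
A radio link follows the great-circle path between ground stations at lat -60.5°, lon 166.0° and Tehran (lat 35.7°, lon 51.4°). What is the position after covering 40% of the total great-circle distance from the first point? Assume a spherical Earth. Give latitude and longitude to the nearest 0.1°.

Write both endpoints as unit vectors p₁, p₂ with components (cos φ cos λ, cos φ sin λ, sin φ).
The central angle between the endpoints is δ = arccos(p₁·p₂) ≈ 2.311 rad (132.4°).
Interpolate at f = 0.40 with slerp weights a = sin((1−f)δ)/sin δ ≈ 1.331, b = sin(fδ)/sin δ ≈ 1.081.
p = a·p₁ + b·p₂ ≈ (-0.088, 0.845, -0.528); φ = arcsin(p_z) ≈ -31.87°, λ = atan2(p_y, p_x) ≈ 95.98°.

≈ lat -31.9°, lon 96.0°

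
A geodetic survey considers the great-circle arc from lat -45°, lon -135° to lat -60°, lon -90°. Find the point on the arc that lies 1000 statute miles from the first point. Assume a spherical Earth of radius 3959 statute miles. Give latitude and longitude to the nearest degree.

Convert each endpoint to a unit vector on the sphere (x = cos φ cos λ, y = cos φ sin λ, z = sin φ).
The central angle between the endpoints is δ = arccos(p₁·p₂) ≈ 0.531 rad (30.4°). The total great-circle distance is δ·R ≈ 0.531 × 3959 ≈ 2102 mi, so the target fraction is f = 1000/2102 ≈ 0.476.
Interpolate at f ≈ 0.476 with slerp weights a = sin((1−f)δ)/sin δ ≈ 0.543, b = sin(fδ)/sin δ ≈ 0.494.
p = a·p₁ + b·p₂ ≈ (-0.271, -0.518, -0.811); φ = arcsin(p_z) ≈ -54.21°, λ = atan2(p_y, p_x) ≈ -117.64°.

≈ lat -54°, lon -118°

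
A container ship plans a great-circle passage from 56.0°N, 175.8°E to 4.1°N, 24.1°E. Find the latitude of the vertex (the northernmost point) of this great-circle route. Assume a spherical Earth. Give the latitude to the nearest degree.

≈ 73°N

The great circle lies in the plane with unit normal n̂ = (p₁ × p₂)/|p₁ × p₂|.
Here n̂_z ≈ -0.293; the vertex latitude is φ_max = arccos|n̂_z| ≈ 73.0°.
Check via Clairaut: cos φ_max = |cos φ₁| · sin C = cos(56.0°)·sin(31.6°) ≈ 0.293, again giving ≈ 73.0°.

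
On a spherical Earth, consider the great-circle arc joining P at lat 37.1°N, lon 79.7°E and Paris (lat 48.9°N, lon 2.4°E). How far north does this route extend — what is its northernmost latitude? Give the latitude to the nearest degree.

The great circle lies in the plane with unit normal n̂ = (p₁ × p₂)/|p₁ × p₂|.
Here n̂_z ≈ -0.622; the vertex latitude is φ_max = arccos|n̂_z| ≈ 51.5°.

≈ 52°N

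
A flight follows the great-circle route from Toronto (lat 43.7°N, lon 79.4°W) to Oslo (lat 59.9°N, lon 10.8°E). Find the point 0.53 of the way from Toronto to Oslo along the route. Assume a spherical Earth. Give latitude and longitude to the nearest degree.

≈ lat 61°N, lon 42°W

The haversine formula gives a central angle δ ≈ 0.932 rad (53.4°) between the endpoints.
Interpolate at f = 0.53 with slerp weights a = sin((1−f)δ)/sin δ ≈ 0.528, b = sin(fδ)/sin δ ≈ 0.591.
p = a·p₁ + b·p₂ ≈ (0.361, -0.320, 0.876); φ = arcsin(p_z) ≈ 61.15°, λ = atan2(p_y, p_x) ≈ -41.54°.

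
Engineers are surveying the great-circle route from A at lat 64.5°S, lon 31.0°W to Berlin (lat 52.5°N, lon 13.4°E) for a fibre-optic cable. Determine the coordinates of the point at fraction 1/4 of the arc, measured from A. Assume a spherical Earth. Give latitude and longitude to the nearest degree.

≈ lat 36°S, lon 13°W

Convert each endpoint to a unit vector on the sphere (x = cos φ cos λ, y = cos φ sin λ, z = sin φ).
The central angle between the endpoints is δ = arccos(p₁·p₂) ≈ 2.128 rad (121.9°).
Interpolate at f = 1/4 with slerp weights a = sin((1−f)δ)/sin δ ≈ 1.178, b = sin(fδ)/sin δ ≈ 0.598.
p = a·p₁ + b·p₂ ≈ (0.789, -0.177, -0.589); φ = arcsin(p_z) ≈ -36.08°, λ = atan2(p_y, p_x) ≈ -12.64°.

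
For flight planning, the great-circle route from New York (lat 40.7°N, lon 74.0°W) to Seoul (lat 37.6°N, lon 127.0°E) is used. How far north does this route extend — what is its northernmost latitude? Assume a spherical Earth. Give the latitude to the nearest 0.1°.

≈ 77.4°N

The great circle lies in the plane with unit normal n̂ = (p₁ × p₂)/|p₁ × p₂|.
Here n̂_z ≈ -0.218; the vertex latitude is φ_max = arccos|n̂_z| ≈ 77.4°.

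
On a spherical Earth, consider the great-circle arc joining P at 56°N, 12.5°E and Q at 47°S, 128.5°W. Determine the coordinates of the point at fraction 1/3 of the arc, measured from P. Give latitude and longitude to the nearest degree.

≈ 33°N, 56°W

Convert each endpoint to a unit vector on the sphere (x = cos φ cos λ, y = cos φ sin λ, z = sin φ).
The central angle between the endpoints is δ = arccos(p₁·p₂) ≈ 2.697 rad (154.5°).
Interpolate at f = 1/3 with slerp weights a = sin((1−f)δ)/sin δ ≈ 2.264, b = sin(fδ)/sin δ ≈ 1.819.
p = a·p₁ + b·p₂ ≈ (0.464, -0.697, 0.547); φ = arcsin(p_z) ≈ 33.16°, λ = atan2(p_y, p_x) ≈ -56.34°.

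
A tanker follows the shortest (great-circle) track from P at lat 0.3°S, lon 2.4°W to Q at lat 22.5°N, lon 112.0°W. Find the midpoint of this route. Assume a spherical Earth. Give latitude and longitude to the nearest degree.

≈ lat 19°N, lon 54°W

Write both endpoints as unit vectors p₁, p₂ with components (cos φ cos λ, cos φ sin λ, sin φ).
The central angle between the endpoints is δ = arccos(p₁·p₂) ≈ 1.888 rad (108.2°).
Interpolate at f = 1/2 with slerp weights a = sin((1−f)δ)/sin δ ≈ 0.852, b = sin(fδ)/sin δ ≈ 0.852.
p = a·p₁ + b·p₂ ≈ (0.557, -0.766, 0.322); φ = arcsin(p_z) ≈ 18.77°, λ = atan2(p_y, p_x) ≈ -53.99°.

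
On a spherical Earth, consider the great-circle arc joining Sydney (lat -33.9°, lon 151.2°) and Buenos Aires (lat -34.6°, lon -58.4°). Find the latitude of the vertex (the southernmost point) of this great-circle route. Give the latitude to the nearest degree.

The great circle lies in the plane with unit normal n̂ = (p₁ × p₂)/|p₁ × p₂|.
Here n̂_z ≈ +0.351; the vertex latitude is φ_max = arccos|n̂_z| ≈ 69.4°.

≈ -69°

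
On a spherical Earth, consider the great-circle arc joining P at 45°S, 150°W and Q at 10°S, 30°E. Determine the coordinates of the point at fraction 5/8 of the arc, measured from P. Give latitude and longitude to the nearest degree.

The haversine formula gives a central angle δ ≈ 2.182 rad (125.0°) between the endpoints.
Interpolate at f = 5/8 with slerp weights a = sin((1−f)δ)/sin δ ≈ 0.891, b = sin(fδ)/sin δ ≈ 1.195.
p = a·p₁ + b·p₂ ≈ (0.473, 0.273, -0.837); φ = arcsin(p_z) ≈ -56.88°, λ = atan2(p_y, p_x) ≈ 30.00°.

≈ 57°S, 30°E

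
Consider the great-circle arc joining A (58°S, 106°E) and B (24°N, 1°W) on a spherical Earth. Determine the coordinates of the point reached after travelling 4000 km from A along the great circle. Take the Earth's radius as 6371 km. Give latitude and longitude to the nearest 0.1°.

The haversine formula gives a central angle δ ≈ 2.079 rad (119.1°) between the endpoints. The total great-circle distance is δ·R ≈ 2.079 × 6371 ≈ 13244 km, so the target fraction is f = 4000/13244 ≈ 0.302.
Interpolate at f ≈ 0.302 with slerp weights a = sin((1−f)δ)/sin δ ≈ 1.136, b = sin(fδ)/sin δ ≈ 0.672.
p = a·p₁ + b·p₂ ≈ (0.448, 0.568, -0.690); φ = arcsin(p_z) ≈ -43.65°, λ = atan2(p_y, p_x) ≈ 51.74°.

≈ (43.6°S, 51.7°E)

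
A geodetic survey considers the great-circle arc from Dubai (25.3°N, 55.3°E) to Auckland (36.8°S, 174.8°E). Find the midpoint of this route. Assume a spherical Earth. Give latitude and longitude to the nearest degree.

≈ 11°S, 109°E

From cos δ = sin φ₁ sin φ₂ + cos φ₁ cos φ₂ cos Δλ, the central angle is δ ≈ 2.230 rad (127.8°).
Interpolate at f = 1/2 with slerp weights a = sin((1−f)δ)/sin δ ≈ 1.136, b = sin(fδ)/sin δ ≈ 1.136.
p = a·p₁ + b·p₂ ≈ (-0.321, 0.927, -0.195); φ = arcsin(p_z) ≈ -11.24°, λ = atan2(p_y, p_x) ≈ 109.12°.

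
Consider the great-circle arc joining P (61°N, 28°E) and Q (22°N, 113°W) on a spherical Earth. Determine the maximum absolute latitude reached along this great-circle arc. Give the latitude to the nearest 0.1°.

≈ 73.6°N

The great circle lies in the plane with unit normal n̂ = (p₁ × p₂)/|p₁ × p₂|.
Here n̂_z ≈ -0.283; the vertex latitude is φ_max = arccos|n̂_z| ≈ 73.6°.
Check via Clairaut: cos φ_max = |cos φ₁| · sin C = cos(61.0°)·sin(35.7°) ≈ 0.283, again giving ≈ 73.6°.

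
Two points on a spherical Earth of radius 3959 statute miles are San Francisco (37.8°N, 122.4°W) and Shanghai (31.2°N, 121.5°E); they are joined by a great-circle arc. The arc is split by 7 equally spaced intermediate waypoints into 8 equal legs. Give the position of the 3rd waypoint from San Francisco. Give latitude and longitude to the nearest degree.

≈ (52°N, 166°W)

The haversine formula gives a central angle δ ≈ 1.551 rad (88.8°) between the endpoints.
Interpolate at f = 3/8 with slerp weights a = sin((1−f)δ)/sin δ ≈ 0.825, b = sin(fδ)/sin δ ≈ 0.549.
p = a·p₁ + b·p₂ ≈ (-0.595, -0.149, 0.790); φ = arcsin(p_z) ≈ 52.18°, λ = atan2(p_y, p_x) ≈ -165.89°.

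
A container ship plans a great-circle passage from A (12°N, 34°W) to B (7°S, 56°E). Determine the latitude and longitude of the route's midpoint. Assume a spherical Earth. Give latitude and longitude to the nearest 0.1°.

≈ (3.5°N, 11.4°E)

Convert each endpoint to a unit vector on the sphere (x = cos φ cos λ, y = cos φ sin λ, z = sin φ).
The central angle between the endpoints is δ = arccos(p₁·p₂) ≈ 1.596 rad (91.5°).
Interpolate at f = 1/2 with slerp weights a = sin((1−f)δ)/sin δ ≈ 0.716, b = sin(fδ)/sin δ ≈ 0.716.
p = a·p₁ + b·p₂ ≈ (0.978, 0.198, 0.062); φ = arcsin(p_z) ≈ 3.53°, λ = atan2(p_y, p_x) ≈ 11.42°.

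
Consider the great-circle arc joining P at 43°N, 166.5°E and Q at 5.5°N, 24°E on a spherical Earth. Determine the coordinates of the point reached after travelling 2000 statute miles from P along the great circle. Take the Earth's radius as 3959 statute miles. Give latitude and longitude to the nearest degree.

≈ 58°N, 126°E

Write both endpoints as unit vectors p₁, p₂ with components (cos φ cos λ, cos φ sin λ, sin φ).
The central angle between the endpoints is δ = arccos(p₁·p₂) ≈ 2.109 rad (120.8°). The total great-circle distance is δ·R ≈ 2.109 × 3959 ≈ 8348 mi, so the target fraction is f = 2000/8348 ≈ 0.240.
Interpolate at f ≈ 0.240 with slerp weights a = sin((1−f)δ)/sin δ ≈ 1.164, b = sin(fδ)/sin δ ≈ 0.563.
p = a·p₁ + b·p₂ ≈ (-0.315, 0.427, 0.848); φ = arcsin(p_z) ≈ 57.96°, λ = atan2(p_y, p_x) ≈ 126.44°.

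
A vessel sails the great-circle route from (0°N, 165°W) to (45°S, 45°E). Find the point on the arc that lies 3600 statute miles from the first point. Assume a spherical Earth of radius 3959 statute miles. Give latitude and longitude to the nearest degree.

≈ (45°S, 165°E)

The haversine formula gives a central angle δ ≈ 2.230 rad (127.8°) between the endpoints. The total great-circle distance is δ·R ≈ 2.230 × 3959 ≈ 8828 mi, so the target fraction is f = 3600/8828 ≈ 0.408.
Interpolate at f ≈ 0.408 with slerp weights a = sin((1−f)δ)/sin δ ≈ 1.226, b = sin(fδ)/sin δ ≈ 0.998.
p = a·p₁ + b·p₂ ≈ (-0.685, 0.182, -0.706); φ = arcsin(p_z) ≈ -44.89°, λ = atan2(p_y, p_x) ≈ 165.12°.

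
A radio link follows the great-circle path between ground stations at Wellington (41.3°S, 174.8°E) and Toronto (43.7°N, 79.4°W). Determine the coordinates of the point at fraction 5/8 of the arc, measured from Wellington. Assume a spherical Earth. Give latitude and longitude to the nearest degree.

The haversine formula gives a central angle δ ≈ 2.219 rad (127.1°) between the endpoints.
Interpolate at f = 5/8 with slerp weights a = sin((1−f)δ)/sin δ ≈ 0.928, b = sin(fδ)/sin δ ≈ 1.233.
p = a·p₁ + b·p₂ ≈ (-0.530, -0.813, 0.240); φ = arcsin(p_z) ≈ 13.88°, λ = atan2(p_y, p_x) ≈ -123.09°.

≈ 14°N, 123°W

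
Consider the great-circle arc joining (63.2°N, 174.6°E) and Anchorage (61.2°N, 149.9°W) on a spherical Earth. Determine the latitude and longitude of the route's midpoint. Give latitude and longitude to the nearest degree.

Convert each endpoint to a unit vector on the sphere (x = cos φ cos λ, y = cos φ sin λ, z = sin φ).
The central angle between the endpoints is δ = arccos(p₁·p₂) ≈ 0.287 rad (16.5°).
Interpolate at f = 1/2 with slerp weights a = sin((1−f)δ)/sin δ ≈ 0.505, b = sin(fδ)/sin δ ≈ 0.505.
p = a·p₁ + b·p₂ ≈ (-0.437, -0.101, 0.894); φ = arcsin(p_z) ≈ 63.34°, λ = atan2(p_y, p_x) ≈ -167.04°.

≈ (63°N, 167°W)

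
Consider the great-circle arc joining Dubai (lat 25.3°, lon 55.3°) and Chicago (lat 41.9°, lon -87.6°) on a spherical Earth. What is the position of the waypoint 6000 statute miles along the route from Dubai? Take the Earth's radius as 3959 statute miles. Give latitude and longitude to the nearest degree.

≈ lat 55°, lon -70°

Convert each endpoint to a unit vector on the sphere (x = cos φ cos λ, y = cos φ sin λ, z = sin φ).
The central angle between the endpoints is δ = arccos(p₁·p₂) ≈ 1.825 rad (104.6°). The total great-circle distance is δ·R ≈ 1.825 × 3959 ≈ 7224 mi, so the target fraction is f = 6000/7224 ≈ 0.831.
Interpolate at f ≈ 0.831 with slerp weights a = sin((1−f)δ)/sin δ ≈ 0.314, b = sin(fδ)/sin δ ≈ 1.032.
p = a·p₁ + b·p₂ ≈ (0.194, -0.533, 0.823); φ = arcsin(p_z) ≈ 55.42°, λ = atan2(p_y, p_x) ≈ -70.01°.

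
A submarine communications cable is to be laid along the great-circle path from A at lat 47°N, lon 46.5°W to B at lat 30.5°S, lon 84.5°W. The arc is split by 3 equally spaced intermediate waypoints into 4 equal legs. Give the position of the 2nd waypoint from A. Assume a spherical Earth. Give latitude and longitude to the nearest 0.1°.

From cos δ = sin φ₁ sin φ₂ + cos φ₁ cos φ₂ cos Δλ, the central angle is δ ≈ 1.479 rad (84.7°).
Interpolate at f = 2/4 with slerp weights a = sin((1−f)δ)/sin δ ≈ 0.677, b = sin(fδ)/sin δ ≈ 0.677.
p = a·p₁ + b·p₂ ≈ (0.374, -0.915, 0.151); φ = arcsin(p_z) ≈ 8.71°, λ = atan2(p_y, p_x) ≈ -67.79°.

≈ lat 8.7°N, lon 67.8°W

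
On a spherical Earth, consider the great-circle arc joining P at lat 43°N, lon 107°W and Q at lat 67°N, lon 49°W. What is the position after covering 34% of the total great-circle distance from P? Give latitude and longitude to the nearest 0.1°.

≈ lat 53.7°N, lon 95.2°W

Write both endpoints as unit vectors p₁, p₂ with components (cos φ cos λ, cos φ sin λ, sin φ).
The central angle between the endpoints is δ = arccos(p₁·p₂) ≈ 0.677 rad (38.8°).
Interpolate at f = 0.34 with slerp weights a = sin((1−f)δ)/sin δ ≈ 0.690, b = sin(fδ)/sin δ ≈ 0.364.
p = a·p₁ + b·p₂ ≈ (-0.054, -0.590, 0.806); φ = arcsin(p_z) ≈ 53.68°, λ = atan2(p_y, p_x) ≈ -95.24°.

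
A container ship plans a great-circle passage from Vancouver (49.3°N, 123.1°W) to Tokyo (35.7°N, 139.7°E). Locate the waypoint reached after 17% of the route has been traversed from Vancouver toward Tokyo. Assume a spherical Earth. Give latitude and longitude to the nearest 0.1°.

≈ 53.8°N, 140.2°W

Write both endpoints as unit vectors p₁, p₂ with components (cos φ cos λ, cos φ sin λ, sin φ).
The central angle between the endpoints is δ = arccos(p₁·p₂) ≈ 1.185 rad (67.9°).
Interpolate at f = 0.17 with slerp weights a = sin((1−f)δ)/sin δ ≈ 0.899, b = sin(fδ)/sin δ ≈ 0.216.
p = a·p₁ + b·p₂ ≈ (-0.454, -0.377, 0.807); φ = arcsin(p_z) ≈ 53.83°, λ = atan2(p_y, p_x) ≈ -140.25°.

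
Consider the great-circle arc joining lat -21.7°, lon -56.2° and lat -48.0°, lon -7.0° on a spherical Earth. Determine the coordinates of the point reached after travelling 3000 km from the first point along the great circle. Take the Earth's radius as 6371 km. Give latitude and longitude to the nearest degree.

≈ lat -39°, lon -32°

The haversine formula gives a central angle δ ≈ 0.822 rad (47.1°) between the endpoints. The total great-circle distance is δ·R ≈ 0.822 × 6371 ≈ 5235 km, so the target fraction is f = 3000/5235 ≈ 0.573.
Interpolate at f ≈ 0.573 with slerp weights a = sin((1−f)δ)/sin δ ≈ 0.469, b = sin(fδ)/sin δ ≈ 0.620.
p = a·p₁ + b·p₂ ≈ (0.654, -0.413, -0.634); φ = arcsin(p_z) ≈ -39.34°, λ = atan2(p_y, p_x) ≈ -32.26°.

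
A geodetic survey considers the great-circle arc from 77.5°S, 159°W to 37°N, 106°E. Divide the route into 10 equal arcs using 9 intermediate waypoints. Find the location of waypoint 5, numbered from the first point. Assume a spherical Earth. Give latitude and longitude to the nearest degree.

From cos δ = sin φ₁ sin φ₂ + cos φ₁ cos φ₂ cos Δλ, the central angle is δ ≈ 2.218 rad (127.1°).
Interpolate at f = 5/10 with slerp weights a = sin((1−f)δ)/sin δ ≈ 1.122, b = sin(fδ)/sin δ ≈ 1.122.
p = a·p₁ + b·p₂ ≈ (-0.474, 0.774, -0.420); φ = arcsin(p_z) ≈ -24.84°, λ = atan2(p_y, p_x) ≈ 121.46°.

≈ 25°S, 121°E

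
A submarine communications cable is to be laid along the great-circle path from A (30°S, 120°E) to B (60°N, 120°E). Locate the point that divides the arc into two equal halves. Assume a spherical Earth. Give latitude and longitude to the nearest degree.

≈ (15°N, 120°E)

The haversine formula gives a central angle δ ≈ 1.571 rad (90.0°) between the endpoints.
Interpolate at f = 1/2 with slerp weights a = sin((1−f)δ)/sin δ ≈ 0.707, b = sin(fδ)/sin δ ≈ 0.707.
p = a·p₁ + b·p₂ ≈ (-0.483, 0.837, 0.259); φ = arcsin(p_z) ≈ 15.00°, λ = atan2(p_y, p_x) ≈ 120.00°.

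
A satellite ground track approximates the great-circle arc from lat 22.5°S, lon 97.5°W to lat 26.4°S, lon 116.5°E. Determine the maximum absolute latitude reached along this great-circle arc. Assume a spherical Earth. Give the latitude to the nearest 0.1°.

The great circle lies in the plane with unit normal n̂ = (p₁ × p₂)/|p₁ × p₂|.
Here n̂_z ≈ -0.540; the vertex latitude is φ_max = arccos|n̂_z| ≈ 57.3°.

≈ 57.3°S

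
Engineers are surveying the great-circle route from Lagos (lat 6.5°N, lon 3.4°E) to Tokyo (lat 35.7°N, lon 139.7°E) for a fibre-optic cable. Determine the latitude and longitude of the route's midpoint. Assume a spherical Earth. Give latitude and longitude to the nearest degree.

The haversine formula gives a central angle δ ≈ 2.114 rad (121.1°) between the endpoints.
Interpolate at f = 1/2 with slerp weights a = sin((1−f)δ)/sin δ ≈ 1.018, b = sin(fδ)/sin δ ≈ 1.018.
p = a·p₁ + b·p₂ ≈ (0.379, 0.595, 0.709); φ = arcsin(p_z) ≈ 45.16°, λ = atan2(p_y, p_x) ≈ 57.48°.

≈ lat 45°N, lon 57°E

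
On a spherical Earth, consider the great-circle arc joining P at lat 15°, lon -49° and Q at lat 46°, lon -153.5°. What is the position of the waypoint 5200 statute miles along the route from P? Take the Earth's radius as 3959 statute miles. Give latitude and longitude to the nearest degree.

≈ lat 49°, lon -134°

From cos δ = sin φ₁ sin φ₂ + cos φ₁ cos φ₂ cos Δλ, the central angle is δ ≈ 1.553 rad (89.0°). The total great-circle distance is δ·R ≈ 1.553 × 3959 ≈ 6147 mi, so the target fraction is f = 5200/6147 ≈ 0.846.
Interpolate at f ≈ 0.846 with slerp weights a = sin((1−f)δ)/sin δ ≈ 0.237, b = sin(fδ)/sin δ ≈ 0.967.
p = a·p₁ + b·p₂ ≈ (-0.451, -0.473, 0.757); φ = arcsin(p_z) ≈ 49.21°, λ = atan2(p_y, p_x) ≈ -133.68°.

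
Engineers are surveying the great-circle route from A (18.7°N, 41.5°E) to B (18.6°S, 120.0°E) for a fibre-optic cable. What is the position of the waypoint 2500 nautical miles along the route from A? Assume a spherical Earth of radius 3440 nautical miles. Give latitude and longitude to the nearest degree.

Write both endpoints as unit vectors p₁, p₂ with components (cos φ cos λ, cos φ sin λ, sin φ).
The central angle between the endpoints is δ = arccos(p₁·p₂) ≈ 1.494 rad (85.6°). The total great-circle distance is δ·R ≈ 1.494 × 3440 ≈ 5139 nmi, so the target fraction is f = 2500/5139 ≈ 0.486.
Interpolate at f ≈ 0.486 with slerp weights a = sin((1−f)δ)/sin δ ≈ 0.696, b = sin(fδ)/sin δ ≈ 0.666.
p = a·p₁ + b·p₂ ≈ (0.178, 0.984, 0.011); φ = arcsin(p_z) ≈ 0.61°, λ = atan2(p_y, p_x) ≈ 79.74°.

≈ (1°N, 80°E)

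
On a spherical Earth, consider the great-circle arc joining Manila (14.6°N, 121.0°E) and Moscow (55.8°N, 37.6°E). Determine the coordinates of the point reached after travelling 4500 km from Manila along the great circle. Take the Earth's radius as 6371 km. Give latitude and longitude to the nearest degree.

Convert each endpoint to a unit vector on the sphere (x = cos φ cos λ, y = cos φ sin λ, z = sin φ).
The central angle between the endpoints is δ = arccos(p₁·p₂) ≈ 1.296 rad (74.3°). The total great-circle distance is δ·R ≈ 1.296 × 6371 ≈ 8259 km, so the target fraction is f = 4500/8259 ≈ 0.545.
Interpolate at f ≈ 0.545 with slerp weights a = sin((1−f)δ)/sin δ ≈ 0.578, b = sin(fδ)/sin δ ≈ 0.674.
p = a·p₁ + b·p₂ ≈ (0.012, 0.711, 0.703); φ = arcsin(p_z) ≈ 44.70°, λ = atan2(p_y, p_x) ≈ 89.02°.

≈ 45°N, 89°E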